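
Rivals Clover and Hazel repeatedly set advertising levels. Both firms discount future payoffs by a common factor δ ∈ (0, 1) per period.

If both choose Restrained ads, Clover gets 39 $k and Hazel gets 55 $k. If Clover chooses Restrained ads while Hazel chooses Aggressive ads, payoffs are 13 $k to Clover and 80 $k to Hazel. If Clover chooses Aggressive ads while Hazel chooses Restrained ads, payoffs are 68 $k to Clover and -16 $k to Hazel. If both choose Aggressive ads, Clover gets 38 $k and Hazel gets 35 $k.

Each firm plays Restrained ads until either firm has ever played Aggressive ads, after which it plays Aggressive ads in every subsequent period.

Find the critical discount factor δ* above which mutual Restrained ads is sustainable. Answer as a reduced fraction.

29/30

For Clover: deviation gain 68−39 = 29, per-period punishment loss 39−38 = 1. IC gives δ ≥ 29/30.
For Hazel: gain 25, loss 20 per period, so δ ≥ 25/45 = 5/9.
The tighter constraint is Clover's, so cooperation needs δ ≥ 29/30.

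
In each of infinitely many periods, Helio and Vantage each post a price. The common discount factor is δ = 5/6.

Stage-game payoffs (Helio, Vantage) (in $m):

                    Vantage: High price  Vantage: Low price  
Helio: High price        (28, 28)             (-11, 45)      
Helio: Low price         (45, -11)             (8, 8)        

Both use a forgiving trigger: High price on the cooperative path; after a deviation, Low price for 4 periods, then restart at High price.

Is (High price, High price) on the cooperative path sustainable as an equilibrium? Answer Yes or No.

Comparing payoff streams over the 5 periods until play realigns: cooperate → 28(1+δ+…+δ^4); deviate → 45 + 8(δ+…+δ^4).
Cooperation is sustained iff (28−8)(δ+…+δ^4) ≥ 45−28.
δ+…+δ^4 = 5/6·(1−(5/6)^4)/(1−5/6) = 2.5887, and (45−28)/(28−8) = 0.8500.
2.5887 ≥ 0.8500, so cooperation is sustainable.

Yes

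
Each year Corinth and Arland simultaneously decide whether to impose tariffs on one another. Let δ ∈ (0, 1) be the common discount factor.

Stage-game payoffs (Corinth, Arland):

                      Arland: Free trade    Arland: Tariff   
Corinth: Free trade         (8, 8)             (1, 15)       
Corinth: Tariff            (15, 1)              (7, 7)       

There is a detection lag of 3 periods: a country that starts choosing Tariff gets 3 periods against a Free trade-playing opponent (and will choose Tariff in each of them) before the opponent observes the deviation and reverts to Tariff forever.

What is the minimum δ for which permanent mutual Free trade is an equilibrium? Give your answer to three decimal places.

0.956

A deviator earns 15 for 3 periods, then 7 forever; cooperating earns 8 forever. Multiplying the IC by (1−δ):
8 ≥ 15(1−δ^3) + 7δ^3, so 8·δ^3 ≥ 7 and δ^3 ≥ 7/8.
δ ≥ (7/8)^(1/3) ≈ 0.956.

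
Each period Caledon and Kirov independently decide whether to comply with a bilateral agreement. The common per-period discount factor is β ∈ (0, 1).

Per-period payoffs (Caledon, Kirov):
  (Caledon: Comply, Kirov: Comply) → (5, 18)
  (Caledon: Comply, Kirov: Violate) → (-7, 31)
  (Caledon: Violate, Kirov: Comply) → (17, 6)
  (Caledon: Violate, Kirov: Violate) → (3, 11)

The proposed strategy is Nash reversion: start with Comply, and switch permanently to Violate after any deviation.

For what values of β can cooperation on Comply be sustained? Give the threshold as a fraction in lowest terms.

6/7

Caledon's threshold: (17−5)/(17−3) = 6/7.
Kirov's threshold: (31−18)/(31−11) = 13/20.
6/7 > 13/20, so Caledon binds and β* = 6/7.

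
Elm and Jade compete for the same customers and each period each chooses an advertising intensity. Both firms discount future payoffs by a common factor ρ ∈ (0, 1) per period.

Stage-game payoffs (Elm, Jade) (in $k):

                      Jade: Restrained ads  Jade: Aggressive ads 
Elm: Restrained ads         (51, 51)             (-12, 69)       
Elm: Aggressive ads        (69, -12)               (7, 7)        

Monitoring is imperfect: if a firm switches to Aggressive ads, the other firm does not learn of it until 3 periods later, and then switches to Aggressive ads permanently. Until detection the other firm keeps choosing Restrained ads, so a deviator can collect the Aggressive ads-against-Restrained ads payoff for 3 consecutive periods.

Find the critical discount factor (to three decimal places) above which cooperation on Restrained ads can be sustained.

0.662

Deviating for the 3 undetected periods gains 69−51 = 18 per period over cooperation, then loses 51−7 = 44 per period forever once punishment starts.
Gain: 18(1 + ρ + … + ρ^2); loss: 44·ρ^3/(1−ρ).
No profitable deviation ⇔ 18(1−ρ^3) ≤ 44·ρ^3, i.e. ρ^3 ≥ 18/(18+44) = 9/31.
Hence ρ ≥ (9/31)^(1/3) ≈ 0.662.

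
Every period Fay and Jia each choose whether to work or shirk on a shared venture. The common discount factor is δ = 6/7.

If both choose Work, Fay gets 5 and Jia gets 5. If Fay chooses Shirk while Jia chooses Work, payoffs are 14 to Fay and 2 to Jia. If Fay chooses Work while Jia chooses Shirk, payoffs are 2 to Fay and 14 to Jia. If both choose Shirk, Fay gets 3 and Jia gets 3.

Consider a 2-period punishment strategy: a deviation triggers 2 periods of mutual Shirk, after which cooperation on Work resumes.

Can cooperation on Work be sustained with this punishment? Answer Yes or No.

No

A one-shot deviation gives 14 now, then 3 for 2 periods, then back to 5.
Gain from deviating: (14−5) today; loss: (5−3) in each of the next 2 periods.
No-deviation condition: (5−3)(δ+…+δ^2) ≥ 14−5, i.e. δ+…+δ^2 ≥ 9/2.
At δ = 6/7: δ+…+δ^2 = 1.5918 < 4.5000.
So cooperation is not sustainable.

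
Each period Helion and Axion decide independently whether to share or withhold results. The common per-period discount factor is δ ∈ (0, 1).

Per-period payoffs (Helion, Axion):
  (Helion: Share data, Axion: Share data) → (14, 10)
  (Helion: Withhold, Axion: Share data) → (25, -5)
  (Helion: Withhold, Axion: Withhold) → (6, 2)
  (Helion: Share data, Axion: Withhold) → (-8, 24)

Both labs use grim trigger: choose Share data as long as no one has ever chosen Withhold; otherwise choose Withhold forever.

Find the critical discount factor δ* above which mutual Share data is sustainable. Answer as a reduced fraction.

Helion: cooperation gives 14 each period; deviation gives 25 once then 6 forever.
  14/(1−δ) ≥ 25 + 6δ/(1−δ) ⇒ δ ≥ 11/19.
Axion: cooperation gives 10 each period; deviation gives 24 once then 2 forever.
  δ ≥ 14/22 = 7/11.
Both must hold, so the binding constraint is Axion's: δ ≥ 7/11.

7/11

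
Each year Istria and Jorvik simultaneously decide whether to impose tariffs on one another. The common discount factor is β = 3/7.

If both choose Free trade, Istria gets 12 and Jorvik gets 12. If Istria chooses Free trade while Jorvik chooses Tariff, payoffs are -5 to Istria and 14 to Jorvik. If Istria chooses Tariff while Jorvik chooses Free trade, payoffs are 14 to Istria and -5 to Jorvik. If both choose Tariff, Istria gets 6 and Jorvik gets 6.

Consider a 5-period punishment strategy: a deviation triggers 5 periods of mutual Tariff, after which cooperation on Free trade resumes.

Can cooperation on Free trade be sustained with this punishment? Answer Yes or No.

IC: β+…+β^5 ≥ (14−12)/(12−6) = 1/3.
At β = 3/7: partial sum = 0.7392 ≥ 0.3333. Cooperation sustainable.

Yes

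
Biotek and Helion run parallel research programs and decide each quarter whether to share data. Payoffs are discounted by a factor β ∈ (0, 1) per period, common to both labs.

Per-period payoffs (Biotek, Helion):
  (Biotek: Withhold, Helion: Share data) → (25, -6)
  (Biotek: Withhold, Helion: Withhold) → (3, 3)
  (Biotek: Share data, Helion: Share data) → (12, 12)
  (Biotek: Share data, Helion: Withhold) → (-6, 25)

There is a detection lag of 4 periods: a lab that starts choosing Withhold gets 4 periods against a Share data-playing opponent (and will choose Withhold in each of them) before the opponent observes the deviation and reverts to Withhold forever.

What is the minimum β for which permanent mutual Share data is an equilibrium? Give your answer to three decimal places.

0.877

A deviator earns 25 for 4 periods, then 3 forever; cooperating earns 12 forever. Multiplying the IC by (1−β):
12 ≥ 25(1−β^4) + 3β^4, so 22·β^4 ≥ 13 and β^4 ≥ 13/22.
β ≥ (13/22)^(1/4) ≈ 0.877.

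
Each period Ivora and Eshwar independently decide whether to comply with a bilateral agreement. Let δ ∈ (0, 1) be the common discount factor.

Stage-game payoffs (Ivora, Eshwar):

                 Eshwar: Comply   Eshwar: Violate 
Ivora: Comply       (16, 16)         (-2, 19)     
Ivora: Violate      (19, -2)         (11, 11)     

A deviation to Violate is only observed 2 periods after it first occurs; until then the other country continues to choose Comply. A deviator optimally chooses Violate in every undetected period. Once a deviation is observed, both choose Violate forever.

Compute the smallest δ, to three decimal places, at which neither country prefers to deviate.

A deviator earns 19 for 2 periods, then 11 forever; cooperating earns 16 forever. Multiplying the IC by (1−δ):
16 ≥ 19(1−δ^2) + 11δ^2, so 8·δ^2 ≥ 3 and δ^2 ≥ 3/8.
δ ≥ (3/8)^(1/2) ≈ 0.612.

0.612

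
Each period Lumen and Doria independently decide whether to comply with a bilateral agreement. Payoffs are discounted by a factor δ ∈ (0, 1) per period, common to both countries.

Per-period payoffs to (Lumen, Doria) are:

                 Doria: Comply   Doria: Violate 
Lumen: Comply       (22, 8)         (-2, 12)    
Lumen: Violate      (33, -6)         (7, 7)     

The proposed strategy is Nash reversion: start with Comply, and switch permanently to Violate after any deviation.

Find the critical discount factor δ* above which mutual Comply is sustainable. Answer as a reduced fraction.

4/5

For Lumen: deviation gain 33−22 = 11, per-period punishment loss 22−7 = 15. IC gives δ ≥ 11/26.
For Doria: gain 4, loss 1 per period, so δ ≥ 4/5.
The tighter constraint is Doria's, so cooperation needs δ ≥ 4/5.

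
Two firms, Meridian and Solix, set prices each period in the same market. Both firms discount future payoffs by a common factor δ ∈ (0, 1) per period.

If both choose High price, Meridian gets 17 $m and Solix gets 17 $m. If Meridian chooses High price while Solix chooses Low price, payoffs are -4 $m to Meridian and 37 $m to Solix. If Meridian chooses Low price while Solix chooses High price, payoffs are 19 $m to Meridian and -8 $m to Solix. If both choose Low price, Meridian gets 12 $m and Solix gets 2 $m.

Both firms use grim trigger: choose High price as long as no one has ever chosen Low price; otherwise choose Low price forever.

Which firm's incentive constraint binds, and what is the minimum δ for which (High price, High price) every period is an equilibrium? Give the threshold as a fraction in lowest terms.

Meridian: cooperation gives 17 each period; deviation gives 19 once then 12 forever.
  17/(1−δ) ≥ 19 + 12δ/(1−δ) ⇒ δ ≥ 2/7.
Solix: cooperation gives 17 each period; deviation gives 37 once then 2 forever.
  δ ≥ 20/35 = 4/7.
Both must hold, so the binding constraint is Solix's: δ ≥ 4/7.

Solix; δ ≥ 4/7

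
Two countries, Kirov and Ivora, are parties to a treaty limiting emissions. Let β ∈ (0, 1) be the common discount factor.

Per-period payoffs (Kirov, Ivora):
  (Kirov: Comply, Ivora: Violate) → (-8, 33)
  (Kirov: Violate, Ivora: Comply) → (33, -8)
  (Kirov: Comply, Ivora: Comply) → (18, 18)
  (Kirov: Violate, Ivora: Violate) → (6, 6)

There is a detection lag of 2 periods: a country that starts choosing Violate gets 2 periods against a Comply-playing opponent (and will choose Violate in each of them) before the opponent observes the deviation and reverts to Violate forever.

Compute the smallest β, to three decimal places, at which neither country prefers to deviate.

The best deviation is to choose Violate for all 2 undetected periods, earning 33 each, then 6 forever once detected.
Deviation value: 33(1−β^2)/(1−β) + 6β^2/(1−β); cooperation value: 18/(1−β).
IC: 18 ≥ 33(1−β^2) + 6β^2 = 33 − 27β^2.
So β^2 ≥ 15/27 = 5/9, giving β ≥ (5/9)^(1/2) ≈ 0.745.

0.745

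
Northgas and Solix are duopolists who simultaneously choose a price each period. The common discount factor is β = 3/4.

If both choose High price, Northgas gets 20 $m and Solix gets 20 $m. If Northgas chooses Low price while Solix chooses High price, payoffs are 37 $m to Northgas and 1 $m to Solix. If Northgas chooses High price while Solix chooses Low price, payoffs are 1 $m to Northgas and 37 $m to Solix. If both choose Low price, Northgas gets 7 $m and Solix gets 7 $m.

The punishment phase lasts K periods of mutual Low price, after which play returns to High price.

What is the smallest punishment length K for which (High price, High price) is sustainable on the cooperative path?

Need Σ_{k=1}^{K} β^k ≥ (37−20)/(20−7) = 1.3077 at β = 3/4.
At K = 1 the sum is 0.7500 < 1.3077; at K = 2 it is 1.3125 ≥ 1.3077.
So the minimum punishment length is K = 2.

2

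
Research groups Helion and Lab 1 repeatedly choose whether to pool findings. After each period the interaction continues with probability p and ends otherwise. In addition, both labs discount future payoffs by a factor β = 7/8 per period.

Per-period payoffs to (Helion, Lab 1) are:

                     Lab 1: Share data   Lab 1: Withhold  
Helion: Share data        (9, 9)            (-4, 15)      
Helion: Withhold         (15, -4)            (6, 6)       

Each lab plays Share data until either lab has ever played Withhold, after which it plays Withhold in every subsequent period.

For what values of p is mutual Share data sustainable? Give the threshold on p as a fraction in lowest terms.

16/21

With continuation probability p and discount β, the effective per-period discount factor is βp.
Grim-trigger IC: βp ≥ (15−9)/(15−6) = 2/3.
So p ≥ (2/3)/(7/8) = 16/21.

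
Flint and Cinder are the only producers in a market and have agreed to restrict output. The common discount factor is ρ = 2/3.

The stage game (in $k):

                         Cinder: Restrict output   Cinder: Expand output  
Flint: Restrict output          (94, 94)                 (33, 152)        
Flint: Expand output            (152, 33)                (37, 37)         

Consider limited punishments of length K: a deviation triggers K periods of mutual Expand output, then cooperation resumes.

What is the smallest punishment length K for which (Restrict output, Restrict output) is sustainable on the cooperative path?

Need Σ_{k=1}^{K} ρ^k ≥ (152−94)/(94−37) = 1.0175 at ρ = 2/3.
At K = 1 the sum is 0.6667 < 1.0175; at K = 2 it is 1.1111 ≥ 1.0175.
So the minimum punishment length is K = 2.

2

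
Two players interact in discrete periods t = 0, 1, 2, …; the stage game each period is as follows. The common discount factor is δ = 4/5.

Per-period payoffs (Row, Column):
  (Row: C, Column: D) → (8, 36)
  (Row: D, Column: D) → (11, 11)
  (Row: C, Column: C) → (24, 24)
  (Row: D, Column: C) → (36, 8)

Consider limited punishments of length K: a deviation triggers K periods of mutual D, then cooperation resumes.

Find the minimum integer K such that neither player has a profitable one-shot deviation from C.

Need Σ_{k=1}^{K} δ^k ≥ (36−24)/(24−11) = 0.9231 at δ = 4/5.
At K = 1 the sum is 0.8000 < 0.9231; at K = 2 it is 1.4400 ≥ 0.9231.
So the minimum punishment length is K = 2.

2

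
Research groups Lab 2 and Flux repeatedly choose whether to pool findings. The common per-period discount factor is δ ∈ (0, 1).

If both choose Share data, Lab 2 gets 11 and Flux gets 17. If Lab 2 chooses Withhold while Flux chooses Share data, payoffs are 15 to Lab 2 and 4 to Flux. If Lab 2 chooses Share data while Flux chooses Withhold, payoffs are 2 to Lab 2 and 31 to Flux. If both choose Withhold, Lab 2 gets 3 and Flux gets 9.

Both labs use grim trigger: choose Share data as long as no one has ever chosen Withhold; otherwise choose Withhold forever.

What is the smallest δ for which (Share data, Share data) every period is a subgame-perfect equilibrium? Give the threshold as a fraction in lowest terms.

7/11

For Lab 2: deviation gain 15−11 = 4, per-period punishment loss 11−3 = 8. IC gives δ ≥ 4/12 = 1/3.
For Flux: gain 14, loss 8 per period, so δ ≥ 14/22 = 7/11.
The tighter constraint is Flux's, so cooperation needs δ ≥ 7/11.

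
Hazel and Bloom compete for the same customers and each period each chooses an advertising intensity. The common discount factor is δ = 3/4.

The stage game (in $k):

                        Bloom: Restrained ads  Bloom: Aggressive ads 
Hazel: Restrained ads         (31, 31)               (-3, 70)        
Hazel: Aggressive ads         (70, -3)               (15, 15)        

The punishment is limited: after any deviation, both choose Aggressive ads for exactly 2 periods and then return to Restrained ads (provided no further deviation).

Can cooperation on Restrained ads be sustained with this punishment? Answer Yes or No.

A one-shot deviation gives 70 now, then 15 for 2 periods, then back to 31.
Gain from deviating: (70−31) today; loss: (31−15) in each of the next 2 periods.
No-deviation condition: (31−15)(δ+…+δ^2) ≥ 70−31, i.e. δ+…+δ^2 ≥ 39/16.
At δ = 3/4: δ+…+δ^2 = 1.3125 < 2.4375.
So cooperation is not sustainable.

No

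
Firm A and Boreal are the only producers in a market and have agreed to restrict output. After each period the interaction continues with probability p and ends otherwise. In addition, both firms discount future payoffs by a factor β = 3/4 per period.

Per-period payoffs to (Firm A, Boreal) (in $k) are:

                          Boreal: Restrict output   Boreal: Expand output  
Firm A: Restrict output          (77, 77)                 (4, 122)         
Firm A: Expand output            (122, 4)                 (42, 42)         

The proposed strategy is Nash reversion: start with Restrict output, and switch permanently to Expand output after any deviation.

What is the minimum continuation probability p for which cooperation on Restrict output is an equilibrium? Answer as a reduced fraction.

3/4

Expected continuation weight on next period's payoff is β·p = 3/4·p, which plays the role of the discount factor.
Cooperation requires 3/4·p ≥ (122−77)/(122−42) = 9/16, hence p ≥ 3/4.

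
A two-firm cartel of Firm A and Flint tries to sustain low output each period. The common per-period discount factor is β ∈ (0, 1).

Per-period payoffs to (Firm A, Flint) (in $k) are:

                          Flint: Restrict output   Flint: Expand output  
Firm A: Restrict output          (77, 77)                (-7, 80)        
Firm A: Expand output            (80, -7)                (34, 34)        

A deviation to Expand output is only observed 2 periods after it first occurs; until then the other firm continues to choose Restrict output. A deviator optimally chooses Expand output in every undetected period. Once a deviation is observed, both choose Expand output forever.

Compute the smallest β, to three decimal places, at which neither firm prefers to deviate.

A deviator earns 80 for 2 periods, then 34 forever; cooperating earns 77 forever. Multiplying the IC by (1−β):
77 ≥ 80(1−β^2) + 34β^2, so 46·β^2 ≥ 3 and β^2 ≥ 3/46.
β ≥ (3/46)^(1/2) ≈ 0.255.

0.255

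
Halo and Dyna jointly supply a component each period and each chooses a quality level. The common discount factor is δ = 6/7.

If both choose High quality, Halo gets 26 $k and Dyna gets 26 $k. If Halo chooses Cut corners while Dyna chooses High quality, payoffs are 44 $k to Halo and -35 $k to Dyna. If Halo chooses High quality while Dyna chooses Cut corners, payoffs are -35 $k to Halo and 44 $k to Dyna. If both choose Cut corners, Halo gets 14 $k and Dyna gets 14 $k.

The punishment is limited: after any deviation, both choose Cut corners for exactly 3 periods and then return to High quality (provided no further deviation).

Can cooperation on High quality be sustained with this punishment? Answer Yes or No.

Comparing payoff streams over the 4 periods until play realigns: cooperate → 26(1+δ+…+δ^3); deviate → 44 + 14(δ+…+δ^3).
Cooperation is sustained iff (26−14)(δ+…+δ^3) ≥ 44−26.
δ+…+δ^3 = 6/7·(1−(6/7)^3)/(1−6/7) = 2.2216, and (44−26)/(26−14) = 1.5000.
2.2216 ≥ 1.5000, so cooperation is sustainable.

Yes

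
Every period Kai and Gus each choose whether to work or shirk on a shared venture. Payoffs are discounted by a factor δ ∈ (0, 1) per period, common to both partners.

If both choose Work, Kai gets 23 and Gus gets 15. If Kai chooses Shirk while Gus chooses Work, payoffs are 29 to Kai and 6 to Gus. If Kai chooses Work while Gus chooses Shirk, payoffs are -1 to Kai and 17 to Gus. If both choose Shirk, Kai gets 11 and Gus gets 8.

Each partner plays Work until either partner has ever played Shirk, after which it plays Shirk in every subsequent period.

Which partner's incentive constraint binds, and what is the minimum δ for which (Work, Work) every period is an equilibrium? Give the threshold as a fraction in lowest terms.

Kai; δ ≥ 1/3

Kai: cooperation gives 23 each period; deviation gives 29 once then 11 forever.
  23/(1−δ) ≥ 29 + 11δ/(1−δ) ⇒ δ ≥ 6/18 = 1/3.
Gus: cooperation gives 15 each period; deviation gives 17 once then 8 forever.
  δ ≥ 2/9.
Both must hold, so the binding constraint is Kai's: δ ≥ 1/3.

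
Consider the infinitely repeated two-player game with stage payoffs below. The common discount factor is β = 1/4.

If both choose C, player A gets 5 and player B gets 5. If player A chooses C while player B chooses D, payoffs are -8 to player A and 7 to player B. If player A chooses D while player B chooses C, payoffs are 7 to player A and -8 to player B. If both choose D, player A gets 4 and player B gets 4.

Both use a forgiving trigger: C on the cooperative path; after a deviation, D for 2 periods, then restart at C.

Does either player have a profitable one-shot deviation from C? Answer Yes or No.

IC: β+…+β^2 ≥ (7−5)/(5−4) = 2.
At β = 1/4: partial sum = 0.3125 < 2.0000. Cooperation not sustainable.

Yes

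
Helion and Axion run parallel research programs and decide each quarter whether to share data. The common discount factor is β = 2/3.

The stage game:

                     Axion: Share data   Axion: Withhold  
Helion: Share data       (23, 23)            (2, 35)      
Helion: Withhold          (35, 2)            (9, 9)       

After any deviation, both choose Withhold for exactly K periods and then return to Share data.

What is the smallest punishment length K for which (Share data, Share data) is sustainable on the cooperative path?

2

No profitable deviation requires (23−9)(β+…+β^K) ≥ 35−23, i.e. β+…+β^K ≥ 6/7 ≈ 0.8571.
With β = 2/3, the partial sums are K=1: 0.6667, K=2: 1.1111.
K = 2 is the first length at which the sum reaches 0.8571.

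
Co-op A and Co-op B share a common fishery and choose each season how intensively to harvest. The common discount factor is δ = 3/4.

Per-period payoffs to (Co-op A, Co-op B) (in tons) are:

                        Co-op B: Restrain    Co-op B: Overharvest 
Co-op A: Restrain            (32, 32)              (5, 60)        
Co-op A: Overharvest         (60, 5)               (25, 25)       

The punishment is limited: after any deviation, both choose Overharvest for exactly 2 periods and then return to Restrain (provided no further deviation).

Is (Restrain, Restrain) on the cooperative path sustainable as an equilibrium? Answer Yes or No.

No

IC: δ+…+δ^2 ≥ (60−32)/(32−25) = 4.
At δ = 3/4: partial sum = 1.3125 < 4.0000. Cooperation not sustainable.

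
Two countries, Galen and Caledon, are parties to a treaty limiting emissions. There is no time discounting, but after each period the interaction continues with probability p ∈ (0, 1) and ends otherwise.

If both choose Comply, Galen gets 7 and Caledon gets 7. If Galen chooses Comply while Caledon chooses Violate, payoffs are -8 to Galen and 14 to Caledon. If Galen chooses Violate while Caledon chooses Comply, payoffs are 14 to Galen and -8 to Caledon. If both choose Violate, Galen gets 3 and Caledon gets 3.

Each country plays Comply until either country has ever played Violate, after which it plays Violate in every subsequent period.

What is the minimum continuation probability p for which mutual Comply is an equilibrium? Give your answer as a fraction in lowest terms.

With no time discounting, the continuation probability p plays the role of the discount factor.
Grim-trigger IC: 7/(1−p) ≥ 14 + 3p/(1−p) ⇒ p ≥ (14−7)/(14−3) = 7/11.

7/11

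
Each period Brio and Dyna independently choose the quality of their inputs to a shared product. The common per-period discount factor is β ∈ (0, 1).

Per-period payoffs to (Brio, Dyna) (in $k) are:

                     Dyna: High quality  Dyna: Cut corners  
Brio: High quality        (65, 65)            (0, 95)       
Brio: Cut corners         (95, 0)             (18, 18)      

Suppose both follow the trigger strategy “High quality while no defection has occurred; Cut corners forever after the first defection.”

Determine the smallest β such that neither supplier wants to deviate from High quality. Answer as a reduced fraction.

30/77

One-period gain from deviating is 95 − 65 = 30. The loss is 65 − 18 = 47 in every subsequent period, with present value 47·β/(1−β).
Deviation is unprofitable when 47·β/(1−β) ≥ 30, i.e. β/(1−β) ≥ 30/47.
Equivalently β ≥ 30/(30+47) = 30/77.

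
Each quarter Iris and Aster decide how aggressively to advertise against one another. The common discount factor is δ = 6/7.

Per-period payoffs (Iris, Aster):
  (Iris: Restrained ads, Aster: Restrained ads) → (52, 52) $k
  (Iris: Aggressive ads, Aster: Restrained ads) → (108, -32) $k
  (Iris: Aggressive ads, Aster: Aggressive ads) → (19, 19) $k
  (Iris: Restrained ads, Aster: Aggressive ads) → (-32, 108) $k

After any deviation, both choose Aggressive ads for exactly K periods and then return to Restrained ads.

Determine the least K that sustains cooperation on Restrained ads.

No profitable deviation requires (52−19)(δ+…+δ^K) ≥ 108−52, i.e. δ+…+δ^K ≥ 56/33 ≈ 1.6970.
With δ = 6/7, the partial sums are K=1: 0.8571, K=2: 1.5918, K=3: 2.2216.
K = 3 is the first length at which the sum reaches 1.6970.

3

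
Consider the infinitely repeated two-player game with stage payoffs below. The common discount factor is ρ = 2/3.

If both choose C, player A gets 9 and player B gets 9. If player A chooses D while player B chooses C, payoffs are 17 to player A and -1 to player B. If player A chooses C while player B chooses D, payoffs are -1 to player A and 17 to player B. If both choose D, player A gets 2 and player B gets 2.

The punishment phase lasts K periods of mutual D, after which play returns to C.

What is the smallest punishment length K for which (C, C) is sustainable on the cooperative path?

3

No profitable deviation requires (9−2)(ρ+…+ρ^K) ≥ 17−9, i.e. ρ+…+ρ^K ≥ 8/7 ≈ 1.1429.
With ρ = 2/3, the partial sums are K=1: 0.6667, K=2: 1.1111, K=3: 1.4074.
K = 3 is the first length at which the sum reaches 1.1429.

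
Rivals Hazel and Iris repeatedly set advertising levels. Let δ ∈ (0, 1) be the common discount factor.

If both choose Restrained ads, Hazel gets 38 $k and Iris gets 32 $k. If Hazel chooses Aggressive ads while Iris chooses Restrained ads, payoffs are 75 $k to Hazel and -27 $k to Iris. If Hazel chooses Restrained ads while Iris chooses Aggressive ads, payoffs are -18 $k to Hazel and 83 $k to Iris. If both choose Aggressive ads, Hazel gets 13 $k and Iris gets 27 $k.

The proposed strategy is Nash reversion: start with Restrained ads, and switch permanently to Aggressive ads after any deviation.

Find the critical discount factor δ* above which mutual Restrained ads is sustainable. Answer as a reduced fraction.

51/56

For Hazel: deviation gain 75−38 = 37, per-period punishment loss 38−13 = 25. IC gives δ ≥ 37/62.
For Iris: gain 51, loss 5 per period, so δ ≥ 51/56.
The tighter constraint is Iris's, so cooperation needs δ ≥ 51/56.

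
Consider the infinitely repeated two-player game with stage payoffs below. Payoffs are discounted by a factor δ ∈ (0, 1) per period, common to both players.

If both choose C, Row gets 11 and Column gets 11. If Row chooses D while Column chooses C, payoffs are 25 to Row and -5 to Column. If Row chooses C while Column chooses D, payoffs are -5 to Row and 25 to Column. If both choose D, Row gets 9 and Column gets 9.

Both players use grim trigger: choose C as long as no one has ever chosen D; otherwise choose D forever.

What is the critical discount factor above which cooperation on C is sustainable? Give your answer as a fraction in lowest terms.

Under grim trigger the critical discount factor is (T−C)/(T−P) with T = 25, C = 11, P = 9.
δ* = (25−11)/(25−9) = 14/16 = 7/8.

7/8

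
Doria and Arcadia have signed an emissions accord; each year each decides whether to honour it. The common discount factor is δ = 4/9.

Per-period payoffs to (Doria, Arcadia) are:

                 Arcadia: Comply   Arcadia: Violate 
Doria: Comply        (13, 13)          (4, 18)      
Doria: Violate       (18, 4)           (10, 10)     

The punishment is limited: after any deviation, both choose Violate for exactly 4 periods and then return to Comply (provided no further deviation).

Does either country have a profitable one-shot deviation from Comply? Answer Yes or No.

A one-shot deviation gives 18 now, then 10 for 4 periods, then back to 13.
Gain from deviating: (18−13) today; loss: (13−10) in each of the next 4 periods.
No-deviation condition: (13−10)(δ+…+δ^4) ≥ 18−13, i.e. δ+…+δ^4 ≥ 5/3.
At δ = 4/9: δ+…+δ^4 = 0.7688 < 1.6667.
So cooperation is not sustainable.

Yes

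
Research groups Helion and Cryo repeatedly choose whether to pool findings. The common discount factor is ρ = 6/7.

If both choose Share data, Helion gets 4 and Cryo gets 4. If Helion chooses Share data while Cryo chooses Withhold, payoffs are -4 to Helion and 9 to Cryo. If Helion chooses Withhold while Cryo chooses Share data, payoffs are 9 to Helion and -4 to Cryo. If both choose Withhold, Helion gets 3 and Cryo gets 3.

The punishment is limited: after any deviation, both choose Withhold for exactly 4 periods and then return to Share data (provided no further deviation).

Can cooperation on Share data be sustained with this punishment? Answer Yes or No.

Comparing payoff streams over the 5 periods until play realigns: cooperate → 4(1+ρ+…+ρ^4); deviate → 9 + 3(ρ+…+ρ^4).
Cooperation is sustained iff (4−3)(ρ+…+ρ^4) ≥ 9−4.
ρ+…+ρ^4 = 6/7·(1−(6/7)^4)/(1−6/7) = 2.7613, and (9−4)/(4−3) = 5.0000.
2.7613 < 5.0000, so cooperation is not sustainable.

No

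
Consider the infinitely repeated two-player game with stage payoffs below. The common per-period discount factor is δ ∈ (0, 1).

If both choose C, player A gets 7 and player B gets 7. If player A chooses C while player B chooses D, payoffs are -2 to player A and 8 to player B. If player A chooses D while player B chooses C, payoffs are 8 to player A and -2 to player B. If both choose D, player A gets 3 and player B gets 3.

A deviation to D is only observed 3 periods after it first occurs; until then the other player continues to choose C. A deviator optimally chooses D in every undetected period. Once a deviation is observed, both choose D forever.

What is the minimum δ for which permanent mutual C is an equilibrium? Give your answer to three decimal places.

0.585

A deviator earns 8 for 3 periods, then 3 forever; cooperating earns 7 forever. Multiplying the IC by (1−δ):
7 ≥ 8(1−δ^3) + 3δ^3, so 5·δ^3 ≥ 1 and δ^3 ≥ 1/5.
δ ≥ (1/5)^(1/3) ≈ 0.585.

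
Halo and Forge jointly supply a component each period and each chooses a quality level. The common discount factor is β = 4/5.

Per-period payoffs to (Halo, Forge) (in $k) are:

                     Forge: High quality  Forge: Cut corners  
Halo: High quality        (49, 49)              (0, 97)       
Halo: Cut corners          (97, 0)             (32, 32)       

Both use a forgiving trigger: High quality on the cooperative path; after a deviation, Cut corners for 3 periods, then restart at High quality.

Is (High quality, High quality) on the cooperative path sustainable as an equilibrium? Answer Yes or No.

A one-shot deviation gives 97 now, then 32 for 3 periods, then back to 49.
Gain from deviating: (97−49) today; loss: (49−32) in each of the next 3 periods.
No-deviation condition: (49−32)(β+…+β^3) ≥ 97−49, i.e. β+…+β^3 ≥ 48/17.
At β = 4/5: β+…+β^3 = 1.9520 < 2.8235.
So cooperation is not sustainable.

No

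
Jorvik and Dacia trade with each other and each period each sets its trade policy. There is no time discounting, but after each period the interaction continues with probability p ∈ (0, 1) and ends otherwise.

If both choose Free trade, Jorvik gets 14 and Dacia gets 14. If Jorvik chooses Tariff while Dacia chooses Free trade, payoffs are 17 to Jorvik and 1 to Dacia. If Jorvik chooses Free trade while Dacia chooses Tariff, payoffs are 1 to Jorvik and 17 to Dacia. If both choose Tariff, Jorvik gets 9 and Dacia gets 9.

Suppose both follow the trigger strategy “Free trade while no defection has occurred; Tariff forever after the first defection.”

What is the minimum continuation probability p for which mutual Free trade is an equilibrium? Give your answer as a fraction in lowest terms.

3/8

Expected cooperation value is 14 + p·14 + p²·14 + … = 14/(1−p); deviation gives 17 + p·9/(1−p).
14 ≥ 17(1−p) + 9p ⇒ 8p ≥ 3 ⇒ p ≥ 3/8.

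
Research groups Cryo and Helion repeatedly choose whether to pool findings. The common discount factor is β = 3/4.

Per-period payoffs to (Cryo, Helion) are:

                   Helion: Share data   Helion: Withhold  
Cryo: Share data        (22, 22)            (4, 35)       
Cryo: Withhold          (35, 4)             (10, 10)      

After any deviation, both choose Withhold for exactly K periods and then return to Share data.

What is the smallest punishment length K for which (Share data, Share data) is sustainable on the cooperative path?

2

No profitable deviation requires (22−10)(β+…+β^K) ≥ 35−22, i.e. β+…+β^K ≥ 13/12 ≈ 1.0833.
With β = 3/4, the partial sums are K=1: 0.7500, K=2: 1.3125.
K = 2 is the first length at which the sum reaches 1.0833.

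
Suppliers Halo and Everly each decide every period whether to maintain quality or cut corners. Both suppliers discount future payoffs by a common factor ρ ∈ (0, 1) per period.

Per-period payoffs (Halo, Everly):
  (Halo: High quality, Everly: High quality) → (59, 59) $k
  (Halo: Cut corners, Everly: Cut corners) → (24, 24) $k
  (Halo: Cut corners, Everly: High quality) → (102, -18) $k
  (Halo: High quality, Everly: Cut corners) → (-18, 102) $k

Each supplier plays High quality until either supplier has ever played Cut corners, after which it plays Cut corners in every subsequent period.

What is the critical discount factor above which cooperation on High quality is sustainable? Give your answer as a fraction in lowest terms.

43/78

Under grim trigger the critical discount factor is (T−C)/(T−P) with T = 102, C = 59, P = 24.
ρ* = (102−59)/(102−24) = 43/78.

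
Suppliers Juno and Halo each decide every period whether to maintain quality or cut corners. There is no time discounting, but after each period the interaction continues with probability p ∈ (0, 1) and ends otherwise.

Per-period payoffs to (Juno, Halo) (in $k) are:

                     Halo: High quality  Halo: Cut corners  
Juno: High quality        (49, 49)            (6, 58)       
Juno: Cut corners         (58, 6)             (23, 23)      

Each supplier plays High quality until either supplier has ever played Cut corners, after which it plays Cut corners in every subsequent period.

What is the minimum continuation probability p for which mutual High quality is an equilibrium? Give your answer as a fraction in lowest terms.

9/35

Expected cooperation value is 49 + p·49 + p²·49 + … = 49/(1−p); deviation gives 58 + p·23/(1−p).
49 ≥ 58(1−p) + 23p ⇒ 35p ≥ 9 ⇒ p ≥ 9/35.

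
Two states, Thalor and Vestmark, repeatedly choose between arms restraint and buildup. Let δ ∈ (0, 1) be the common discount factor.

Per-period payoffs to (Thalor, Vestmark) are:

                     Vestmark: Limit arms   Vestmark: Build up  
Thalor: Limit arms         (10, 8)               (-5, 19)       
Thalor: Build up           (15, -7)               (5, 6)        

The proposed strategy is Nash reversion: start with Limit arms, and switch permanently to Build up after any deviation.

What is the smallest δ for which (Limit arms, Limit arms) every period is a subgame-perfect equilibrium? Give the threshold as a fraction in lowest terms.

For Thalor: deviation gain 15−10 = 5, per-period punishment loss 10−5 = 5. IC gives δ ≥ 5/10 = 1/2.
For Vestmark: gain 11, loss 2 per period, so δ ≥ 11/13.
The tighter constraint is Vestmark's, so cooperation needs δ ≥ 11/13.

11/13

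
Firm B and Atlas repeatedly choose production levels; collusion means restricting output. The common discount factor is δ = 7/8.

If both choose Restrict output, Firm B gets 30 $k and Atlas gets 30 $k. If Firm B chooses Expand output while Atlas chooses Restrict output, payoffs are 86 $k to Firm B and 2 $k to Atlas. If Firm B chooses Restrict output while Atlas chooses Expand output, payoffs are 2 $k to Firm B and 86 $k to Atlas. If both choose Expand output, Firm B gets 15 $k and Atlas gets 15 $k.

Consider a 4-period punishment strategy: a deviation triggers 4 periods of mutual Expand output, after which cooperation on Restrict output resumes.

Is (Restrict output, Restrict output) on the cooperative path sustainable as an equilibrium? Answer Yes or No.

Comparing payoff streams over the 5 periods until play realigns: cooperate → 30(1+δ+…+δ^4); deviate → 86 + 15(δ+…+δ^4).
Cooperation is sustained iff (30−15)(δ+…+δ^4) ≥ 86−30.
δ+…+δ^4 = 7/8·(1−(7/8)^4)/(1−7/8) = 2.8967, and (86−30)/(30−15) = 3.7333.
2.8967 < 3.7333, so cooperation is not sustainable.

No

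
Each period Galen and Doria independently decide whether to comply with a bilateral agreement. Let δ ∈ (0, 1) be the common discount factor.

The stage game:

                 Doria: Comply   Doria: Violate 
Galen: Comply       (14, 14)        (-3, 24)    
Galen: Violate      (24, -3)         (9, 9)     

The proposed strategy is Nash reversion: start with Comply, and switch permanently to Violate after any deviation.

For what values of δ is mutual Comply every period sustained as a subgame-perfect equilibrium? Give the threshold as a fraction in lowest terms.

2/3

Under grim trigger the critical discount factor is (T−C)/(T−P) with T = 24, C = 14, P = 9.
δ* = (24−14)/(24−9) = 10/15 = 2/3.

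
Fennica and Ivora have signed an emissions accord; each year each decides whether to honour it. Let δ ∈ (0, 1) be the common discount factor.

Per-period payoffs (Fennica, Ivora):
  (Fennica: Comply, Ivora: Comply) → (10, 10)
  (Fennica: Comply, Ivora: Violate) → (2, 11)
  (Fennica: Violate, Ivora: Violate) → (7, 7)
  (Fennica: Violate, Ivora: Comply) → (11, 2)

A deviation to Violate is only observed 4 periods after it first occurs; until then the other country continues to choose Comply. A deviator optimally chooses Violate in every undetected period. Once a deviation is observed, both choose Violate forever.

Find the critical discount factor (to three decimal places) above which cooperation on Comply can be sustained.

0.707

The best deviation is to choose Violate for all 4 undetected periods, earning 11 each, then 7 forever once detected.
Deviation value: 11(1−δ^4)/(1−δ) + 7δ^4/(1−δ); cooperation value: 10/(1−δ).
IC: 10 ≥ 11(1−δ^4) + 7δ^4 = 11 − 4δ^4.
So δ^4 ≥ 1/4, giving δ ≥ (1/4)^(1/4) ≈ 0.707.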